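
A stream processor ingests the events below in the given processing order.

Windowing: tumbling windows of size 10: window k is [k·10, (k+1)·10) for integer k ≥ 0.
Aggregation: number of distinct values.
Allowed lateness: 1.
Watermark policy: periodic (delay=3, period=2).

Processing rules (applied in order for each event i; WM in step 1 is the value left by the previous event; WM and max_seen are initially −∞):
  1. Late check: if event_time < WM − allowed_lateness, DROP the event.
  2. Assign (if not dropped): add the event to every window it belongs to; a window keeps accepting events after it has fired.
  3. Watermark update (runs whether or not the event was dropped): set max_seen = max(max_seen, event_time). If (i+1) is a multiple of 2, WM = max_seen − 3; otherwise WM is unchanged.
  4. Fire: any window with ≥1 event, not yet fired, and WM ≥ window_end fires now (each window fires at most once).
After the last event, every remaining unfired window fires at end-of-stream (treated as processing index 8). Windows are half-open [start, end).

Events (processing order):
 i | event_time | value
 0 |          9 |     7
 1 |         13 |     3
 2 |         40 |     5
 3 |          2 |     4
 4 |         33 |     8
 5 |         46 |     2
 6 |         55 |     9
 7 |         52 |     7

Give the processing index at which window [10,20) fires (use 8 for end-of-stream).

i=0 t=9 v=7: → [0,10); WM=−∞
i=1 t=13 v=3: → [10,20); WM=10; [0,10) fires=1
i=2 t=40 v=5: → [40,50); WM=10
i=3 t=2 v=4: DROP (t<10-1); WM=37; [10,20) fires=1
i=4 t=33 v=8: DROP (t<37-1); WM=37
i=5 t=46 v=2: → [40,50); WM=43
i=6 t=55 v=9: → [50,60); WM=43
i=7 t=52 v=7: → [50,60); WM=52; [40,50) fires=2

3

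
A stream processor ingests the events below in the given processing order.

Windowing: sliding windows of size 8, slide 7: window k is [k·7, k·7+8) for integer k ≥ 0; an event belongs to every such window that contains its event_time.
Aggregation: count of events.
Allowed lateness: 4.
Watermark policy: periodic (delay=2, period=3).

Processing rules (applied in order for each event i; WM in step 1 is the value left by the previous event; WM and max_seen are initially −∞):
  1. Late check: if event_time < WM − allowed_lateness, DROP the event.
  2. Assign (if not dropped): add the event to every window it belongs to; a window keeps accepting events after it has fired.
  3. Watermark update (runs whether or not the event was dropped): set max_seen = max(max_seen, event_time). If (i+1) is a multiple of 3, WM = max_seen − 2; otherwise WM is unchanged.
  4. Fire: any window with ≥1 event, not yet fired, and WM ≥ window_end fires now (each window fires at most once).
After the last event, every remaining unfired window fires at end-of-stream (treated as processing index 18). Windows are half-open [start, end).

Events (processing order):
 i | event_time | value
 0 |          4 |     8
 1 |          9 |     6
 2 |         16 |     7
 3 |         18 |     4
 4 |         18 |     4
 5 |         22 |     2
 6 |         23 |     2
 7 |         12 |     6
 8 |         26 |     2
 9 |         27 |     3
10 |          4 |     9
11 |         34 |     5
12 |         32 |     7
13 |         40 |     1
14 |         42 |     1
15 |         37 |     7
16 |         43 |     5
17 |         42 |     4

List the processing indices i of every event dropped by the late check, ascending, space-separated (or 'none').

7 10

i=0 t=4 v=8: → [0,8); WM=−∞
i=1 t=9 v=6: → [7,15); WM=−∞
i=2 t=16 v=7: → [14,22); WM=14; [0,8) fires=1
i=3 t=18 v=4: → [14,22); WM=14
i=4 t=18 v=4: → [14,22); WM=14
i=5 t=22 v=2: → [21,29); WM=20; [7,15) fires=1
i=6 t=23 v=2: → [21,29); WM=20
i=7 t=12 v=6: DROP (t<20-4); WM=20
i=8 t=26 v=2: → [21,29); WM=24; [14,22) fires=3
i=9 t=27 v=3: → [21,29); WM=24
i=10 t=4 v=9: DROP (t<24-4); WM=24
i=11 t=34 v=5: → [28,36); WM=32; [21,29) fires=4
i=12 t=32 v=7: → [28,36); WM=32
i=13 t=40 v=1: → [35,43); WM=32
i=14 t=42 v=1: → [42,50),[35,43); WM=40; [28,36) fires=2
i=15 t=37 v=7: → [35,43); WM=40
i=16 t=43 v=5: → [42,50); WM=40
i=17 t=42 v=4: → [42,50),[35,43); WM=41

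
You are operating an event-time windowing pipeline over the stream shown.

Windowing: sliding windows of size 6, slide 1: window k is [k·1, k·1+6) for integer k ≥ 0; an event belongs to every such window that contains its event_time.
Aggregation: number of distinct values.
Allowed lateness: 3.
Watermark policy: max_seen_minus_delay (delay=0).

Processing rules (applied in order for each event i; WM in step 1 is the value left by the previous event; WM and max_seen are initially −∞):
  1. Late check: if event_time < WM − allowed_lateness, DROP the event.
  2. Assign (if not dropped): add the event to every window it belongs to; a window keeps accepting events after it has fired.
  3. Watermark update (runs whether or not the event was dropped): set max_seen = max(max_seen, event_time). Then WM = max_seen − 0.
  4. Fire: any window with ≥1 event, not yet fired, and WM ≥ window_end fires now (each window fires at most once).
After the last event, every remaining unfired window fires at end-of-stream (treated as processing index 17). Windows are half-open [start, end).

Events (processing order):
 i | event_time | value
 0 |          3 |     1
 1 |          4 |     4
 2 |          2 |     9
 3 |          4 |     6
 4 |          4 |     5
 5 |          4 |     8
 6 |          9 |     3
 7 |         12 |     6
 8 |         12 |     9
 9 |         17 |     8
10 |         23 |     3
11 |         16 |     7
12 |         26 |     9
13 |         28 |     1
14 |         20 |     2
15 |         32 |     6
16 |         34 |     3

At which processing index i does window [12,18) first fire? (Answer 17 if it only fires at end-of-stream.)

i=0 t=3 v=1: → [3,9),[2,8),[1,7),[0,6); WM=3
i=1 t=4 v=4: → [4,10),[3,9),[2,8),[1,7),[0,6); WM=4
i=2 t=2 v=9: → [2,8),[1,7),[0,6); WM=4
i=3 t=4 v=6: → [4,10),[3,9),[2,8),[1,7),[0,6); WM=4
i=4 t=4 v=5: → [4,10),[3,9),[2,8),[1,7),[0,6); WM=4
i=5 t=4 v=8: → [4,10),[3,9),[2,8),[1,7),[0,6); WM=4
i=6 t=9 v=3: → [9,15),[8,14),[7,13),[6,12),[5,11),[4,10); WM=9; [0,6) fires=6 [1,7) fires=6 [2,8) fires=6 [3,9) fires=5
i=7 t=12 v=6: → [12,18),[11,17),[10,16),[9,15),[8,14),[7,13); WM=12; [4,10) fires=5 [5,11) fires=1 [6,12) fires=1
i=8 t=12 v=9: → [12,18),[11,17),[10,16),[9,15),[8,14),[7,13); WM=12
i=9 t=17 v=8: → [17,23),[16,22),[15,21),[14,20),[13,19),[12,18); WM=17; [7,13) fires=3 [8,14) fires=3 [9,15) fires=3 [10,16) fires=2 [11,17) fires=2
i=10 t=23 v=3: → [23,29),[22,28),[21,27),[20,26),[19,25),[18,24); WM=23; [12,18) fires=3 [13,19) fires=1 [14,20) fires=1 [15,21) fires=1 [16,22) fires=1 [17,23) fires=1
i=11 t=16 v=7: DROP (t<23-3); WM=23
i=12 t=26 v=9: → [26,32),[25,31),[24,30),[23,29),[22,28),[21,27); WM=26; [18,24) fires=1 [19,25) fires=1 [20,26) fires=1
i=13 t=28 v=1: → [28,34),[27,33),[26,32),[25,31),[24,30),[23,29); WM=28; [21,27) fires=2 [22,28) fires=2
i=14 t=20 v=2: DROP (t<28-3); WM=28
i=15 t=32 v=6: → [32,38),[31,37),[30,36),[29,35),[28,34),[27,33); WM=32; [23,29) fires=3 [24,30) fires=2 [25,31) fires=2 [26,32) fires=2
i=16 t=34 v=3: → [34,40),[33,39),[32,38),[31,37),[30,36),[29,35); WM=34; [27,33) fires=2 [28,34) fires=2

10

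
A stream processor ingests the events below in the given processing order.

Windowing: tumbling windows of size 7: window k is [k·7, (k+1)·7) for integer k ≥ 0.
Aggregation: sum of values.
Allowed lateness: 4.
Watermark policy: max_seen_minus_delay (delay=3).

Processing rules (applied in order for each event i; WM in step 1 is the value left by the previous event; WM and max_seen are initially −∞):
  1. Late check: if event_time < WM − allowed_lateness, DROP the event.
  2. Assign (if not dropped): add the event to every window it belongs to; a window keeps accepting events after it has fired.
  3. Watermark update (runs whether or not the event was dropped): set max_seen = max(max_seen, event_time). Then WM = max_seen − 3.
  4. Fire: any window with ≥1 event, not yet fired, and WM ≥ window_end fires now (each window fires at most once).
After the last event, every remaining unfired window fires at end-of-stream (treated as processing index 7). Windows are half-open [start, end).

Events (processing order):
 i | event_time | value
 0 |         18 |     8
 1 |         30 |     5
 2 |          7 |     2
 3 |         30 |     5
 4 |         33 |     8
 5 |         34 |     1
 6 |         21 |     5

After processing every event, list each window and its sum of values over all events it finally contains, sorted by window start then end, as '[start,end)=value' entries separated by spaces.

[14,21)=8 [28,35)=19

i=0 t=18 v=8: → [14,21); WM=15
i=1 t=30 v=5: → [28,35); WM=27; [14,21) fires=8
i=2 t=7 v=2: DROP (t<27-4); WM=27
i=3 t=30 v=5: → [28,35); WM=27
i=4 t=33 v=8: → [28,35); WM=30
i=5 t=34 v=1: → [28,35); WM=31
i=6 t=21 v=5: DROP (t<31-4); WM=31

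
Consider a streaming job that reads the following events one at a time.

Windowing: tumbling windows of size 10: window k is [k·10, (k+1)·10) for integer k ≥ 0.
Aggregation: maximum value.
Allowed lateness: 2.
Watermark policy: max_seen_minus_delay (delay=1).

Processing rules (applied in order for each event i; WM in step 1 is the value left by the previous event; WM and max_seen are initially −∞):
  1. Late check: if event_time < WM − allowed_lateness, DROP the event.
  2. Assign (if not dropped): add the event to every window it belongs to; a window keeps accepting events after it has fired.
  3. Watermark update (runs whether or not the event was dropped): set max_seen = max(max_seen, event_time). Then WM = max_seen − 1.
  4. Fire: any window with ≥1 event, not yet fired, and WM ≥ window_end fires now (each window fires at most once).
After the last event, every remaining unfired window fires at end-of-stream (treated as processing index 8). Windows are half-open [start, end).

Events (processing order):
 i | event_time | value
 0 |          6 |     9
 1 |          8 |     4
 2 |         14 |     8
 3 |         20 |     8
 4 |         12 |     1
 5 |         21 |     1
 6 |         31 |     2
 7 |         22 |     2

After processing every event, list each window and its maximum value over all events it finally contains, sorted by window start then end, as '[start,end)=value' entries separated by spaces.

i=0 t=6 v=9: → [0,10); WM=5
i=1 t=8 v=4: → [0,10); WM=7
i=2 t=14 v=8: → [10,20); WM=13; [0,10) fires=9
i=3 t=20 v=8: → [20,30); WM=19
i=4 t=12 v=1: DROP (t<19-2); WM=19
i=5 t=21 v=1: → [20,30); WM=20; [10,20) fires=8
i=6 t=31 v=2: → [30,40); WM=30; [20,30) fires=8
i=7 t=22 v=2: DROP (t<30-2); WM=30

[0,10)=9 [10,20)=8 [20,30)=8 [30,40)=2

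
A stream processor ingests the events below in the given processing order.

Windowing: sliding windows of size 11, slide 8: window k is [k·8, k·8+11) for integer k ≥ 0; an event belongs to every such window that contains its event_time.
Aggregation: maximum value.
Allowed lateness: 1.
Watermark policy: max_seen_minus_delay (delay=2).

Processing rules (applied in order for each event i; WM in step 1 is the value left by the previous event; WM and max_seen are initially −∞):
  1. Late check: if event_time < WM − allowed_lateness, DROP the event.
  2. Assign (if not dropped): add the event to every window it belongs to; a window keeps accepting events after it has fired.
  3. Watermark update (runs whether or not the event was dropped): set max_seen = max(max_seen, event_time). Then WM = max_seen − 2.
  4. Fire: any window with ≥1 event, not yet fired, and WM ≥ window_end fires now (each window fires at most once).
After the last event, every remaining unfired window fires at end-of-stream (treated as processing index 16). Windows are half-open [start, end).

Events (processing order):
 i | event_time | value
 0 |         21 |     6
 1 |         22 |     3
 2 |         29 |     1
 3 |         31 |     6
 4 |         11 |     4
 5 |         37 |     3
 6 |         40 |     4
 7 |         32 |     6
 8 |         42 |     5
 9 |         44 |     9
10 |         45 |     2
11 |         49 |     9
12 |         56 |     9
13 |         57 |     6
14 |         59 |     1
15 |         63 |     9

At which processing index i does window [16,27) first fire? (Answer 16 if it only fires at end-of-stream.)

i=0 t=21 v=6: → [16,27); WM=19
i=1 t=22 v=3: → [16,27); WM=20
i=2 t=29 v=1: → [24,35); WM=27; [16,27) fires=6
i=3 t=31 v=6: → [24,35); WM=29
i=4 t=11 v=4: DROP (t<29-1); WM=29
i=5 t=37 v=3: → [32,43); WM=35; [24,35) fires=6
i=6 t=40 v=4: → [40,51),[32,43); WM=38
i=7 t=32 v=6: DROP (t<38-1); WM=38
i=8 t=42 v=5: → [40,51),[32,43); WM=40
i=9 t=44 v=9: → [40,51); WM=42
i=10 t=45 v=2: → [40,51); WM=43; [32,43) fires=5
i=11 t=49 v=9: → [48,59),[40,51); WM=47
i=12 t=56 v=9: → [56,67),[48,59); WM=54; [40,51) fires=9
i=13 t=57 v=6: → [56,67),[48,59); WM=55
i=14 t=59 v=1: → [56,67); WM=57
i=15 t=63 v=9: → [56,67); WM=61; [48,59) fires=9

2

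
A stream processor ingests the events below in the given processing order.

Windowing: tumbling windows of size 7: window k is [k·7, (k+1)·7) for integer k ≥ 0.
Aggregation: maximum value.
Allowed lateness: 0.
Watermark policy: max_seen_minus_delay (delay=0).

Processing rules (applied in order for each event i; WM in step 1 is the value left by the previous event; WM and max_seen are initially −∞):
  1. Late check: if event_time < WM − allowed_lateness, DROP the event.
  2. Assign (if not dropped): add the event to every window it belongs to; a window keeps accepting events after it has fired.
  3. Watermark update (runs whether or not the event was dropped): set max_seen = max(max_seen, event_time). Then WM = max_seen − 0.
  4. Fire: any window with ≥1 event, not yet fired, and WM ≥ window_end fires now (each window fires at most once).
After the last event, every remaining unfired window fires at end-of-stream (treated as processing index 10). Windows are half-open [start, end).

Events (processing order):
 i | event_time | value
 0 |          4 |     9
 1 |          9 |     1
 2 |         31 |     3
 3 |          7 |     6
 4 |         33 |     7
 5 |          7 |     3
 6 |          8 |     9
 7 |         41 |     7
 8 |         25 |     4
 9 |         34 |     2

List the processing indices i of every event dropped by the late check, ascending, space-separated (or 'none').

i=0 t=4 v=9: → [0,7); WM=4
i=1 t=9 v=1: → [7,14); WM=9; [0,7) fires=9
i=2 t=31 v=3: → [28,35); WM=31; [7,14) fires=1
i=3 t=7 v=6: DROP (t<31-0); WM=31
i=4 t=33 v=7: → [28,35); WM=33
i=5 t=7 v=3: DROP (t<33-0); WM=33
i=6 t=8 v=9: DROP (t<33-0); WM=33
i=7 t=41 v=7: → [35,42); WM=41; [28,35) fires=7
i=8 t=25 v=4: DROP (t<41-0); WM=41
i=9 t=34 v=2: DROP (t<41-0); WM=41

3 5 6 8 9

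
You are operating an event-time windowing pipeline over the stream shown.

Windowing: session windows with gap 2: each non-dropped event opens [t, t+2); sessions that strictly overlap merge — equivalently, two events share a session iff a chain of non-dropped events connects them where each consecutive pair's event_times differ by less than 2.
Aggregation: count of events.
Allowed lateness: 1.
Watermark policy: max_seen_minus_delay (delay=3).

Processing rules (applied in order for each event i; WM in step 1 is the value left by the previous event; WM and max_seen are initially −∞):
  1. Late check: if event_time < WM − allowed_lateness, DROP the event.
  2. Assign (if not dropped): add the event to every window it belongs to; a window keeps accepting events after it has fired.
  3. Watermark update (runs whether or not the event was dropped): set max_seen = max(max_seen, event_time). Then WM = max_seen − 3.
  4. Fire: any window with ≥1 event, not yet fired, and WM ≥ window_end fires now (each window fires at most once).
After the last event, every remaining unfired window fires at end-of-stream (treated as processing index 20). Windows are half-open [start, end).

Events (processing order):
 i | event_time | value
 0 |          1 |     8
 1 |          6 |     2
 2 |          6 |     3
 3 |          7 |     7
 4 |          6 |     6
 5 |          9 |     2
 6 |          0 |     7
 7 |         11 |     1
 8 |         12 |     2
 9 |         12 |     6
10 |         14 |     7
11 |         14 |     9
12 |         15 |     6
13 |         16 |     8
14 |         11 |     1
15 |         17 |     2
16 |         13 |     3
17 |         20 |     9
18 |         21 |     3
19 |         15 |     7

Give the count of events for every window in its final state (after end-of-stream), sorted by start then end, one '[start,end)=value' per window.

[1,3)=1 [6,9)=4 [9,11)=1 [11,19)=9 [20,23)=2

i=0 t=1 v=8: → [1,3); WM=-2
i=1 t=6 v=2: → [6,8); WM=3
i=2 t=6 v=3: → [6,8); WM=3
i=3 t=7 v=7: → [6,9); WM=4
i=4 t=6 v=6: → [6,9); WM=4
i=5 t=9 v=2: → [9,11); WM=6
i=6 t=0 v=7: DROP (t<6-1); WM=6
i=7 t=11 v=1: → [11,13); WM=8
i=8 t=12 v=2: → [11,14); WM=9
i=9 t=12 v=6: → [11,14); WM=9
i=10 t=14 v=7: → [14,16); WM=11
i=11 t=14 v=9: → [14,16); WM=11
i=12 t=15 v=6: → [14,17); WM=12
i=13 t=16 v=8: → [14,18); WM=13
i=14 t=11 v=1: DROP (t<13-1); WM=13
i=15 t=17 v=2: → [14,19); WM=14
i=16 t=13 v=3: → [11,19); WM=14
i=17 t=20 v=9: → [20,22); WM=17
i=18 t=21 v=3: → [20,23); WM=18
i=19 t=15 v=7: DROP (t<18-1); WM=18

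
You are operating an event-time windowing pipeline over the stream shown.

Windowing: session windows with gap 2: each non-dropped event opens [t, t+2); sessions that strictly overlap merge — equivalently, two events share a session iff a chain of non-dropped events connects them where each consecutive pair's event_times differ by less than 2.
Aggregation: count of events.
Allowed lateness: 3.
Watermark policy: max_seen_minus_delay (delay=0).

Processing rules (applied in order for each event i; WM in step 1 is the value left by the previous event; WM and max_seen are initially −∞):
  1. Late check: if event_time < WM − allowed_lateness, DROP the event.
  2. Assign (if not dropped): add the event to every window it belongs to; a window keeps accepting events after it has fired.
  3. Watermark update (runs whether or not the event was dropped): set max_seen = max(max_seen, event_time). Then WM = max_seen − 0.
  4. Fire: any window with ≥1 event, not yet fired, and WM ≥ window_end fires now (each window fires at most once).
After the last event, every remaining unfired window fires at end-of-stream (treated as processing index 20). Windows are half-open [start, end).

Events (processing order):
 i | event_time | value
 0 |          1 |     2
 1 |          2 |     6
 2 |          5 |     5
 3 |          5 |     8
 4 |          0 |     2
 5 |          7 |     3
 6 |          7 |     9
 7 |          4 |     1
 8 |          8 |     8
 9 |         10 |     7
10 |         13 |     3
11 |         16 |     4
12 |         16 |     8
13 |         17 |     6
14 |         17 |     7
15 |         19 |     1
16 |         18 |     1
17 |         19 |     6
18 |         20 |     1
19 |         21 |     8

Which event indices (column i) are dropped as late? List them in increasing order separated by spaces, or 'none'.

i=0 t=1 v=2: → [1,3); WM=1
i=1 t=2 v=6: → [1,4); WM=2
i=2 t=5 v=5: → [5,7); WM=5
i=3 t=5 v=8: → [5,7); WM=5
i=4 t=0 v=2: DROP (t<5-3); WM=5
i=5 t=7 v=3: → [7,9); WM=7
i=6 t=7 v=9: → [7,9); WM=7
i=7 t=4 v=1: → [4,7); WM=7
i=8 t=8 v=8: → [7,10); WM=8
i=9 t=10 v=7: → [10,12); WM=10
i=10 t=13 v=3: → [13,15); WM=13
i=11 t=16 v=4: → [16,18); WM=16
i=12 t=16 v=8: → [16,18); WM=16
i=13 t=17 v=6: → [16,19); WM=17
i=14 t=17 v=7: → [16,19); WM=17
i=15 t=19 v=1: → [19,21); WM=19
i=16 t=18 v=1: → [16,21); WM=19
i=17 t=19 v=6: → [16,21); WM=19
i=18 t=20 v=1: → [16,22); WM=20
i=19 t=21 v=8: → [16,23); WM=21

4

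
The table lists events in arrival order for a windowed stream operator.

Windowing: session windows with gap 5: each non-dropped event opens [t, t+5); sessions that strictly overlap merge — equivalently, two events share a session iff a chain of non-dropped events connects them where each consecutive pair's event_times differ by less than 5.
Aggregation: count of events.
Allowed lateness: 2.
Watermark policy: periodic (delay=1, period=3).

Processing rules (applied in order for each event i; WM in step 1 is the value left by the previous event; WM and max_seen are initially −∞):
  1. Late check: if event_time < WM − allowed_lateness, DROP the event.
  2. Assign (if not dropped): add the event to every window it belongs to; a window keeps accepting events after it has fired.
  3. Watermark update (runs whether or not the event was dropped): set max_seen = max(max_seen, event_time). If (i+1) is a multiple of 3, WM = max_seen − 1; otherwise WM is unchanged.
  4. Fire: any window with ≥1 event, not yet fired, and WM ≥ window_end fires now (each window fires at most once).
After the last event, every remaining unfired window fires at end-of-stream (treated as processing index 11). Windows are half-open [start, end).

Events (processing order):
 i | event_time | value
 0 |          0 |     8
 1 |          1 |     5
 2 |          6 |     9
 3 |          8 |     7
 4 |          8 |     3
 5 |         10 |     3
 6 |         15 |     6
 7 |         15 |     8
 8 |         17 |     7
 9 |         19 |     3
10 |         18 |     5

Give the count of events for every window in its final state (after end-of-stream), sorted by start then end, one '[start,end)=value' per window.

i=0 t=0 v=8: → [0,5); WM=−∞
i=1 t=1 v=5: → [0,6); WM=−∞
i=2 t=6 v=9: → [6,11); WM=5
i=3 t=8 v=7: → [6,13); WM=5
i=4 t=8 v=3: → [6,13); WM=5
i=5 t=10 v=3: → [6,15); WM=9
i=6 t=15 v=6: → [15,20); WM=9
i=7 t=15 v=8: → [15,20); WM=9
i=8 t=17 v=7: → [15,22); WM=16
i=9 t=19 v=3: → [15,24); WM=16
i=10 t=18 v=5: → [15,24); WM=16

[0,6)=2 [6,15)=4 [15,24)=5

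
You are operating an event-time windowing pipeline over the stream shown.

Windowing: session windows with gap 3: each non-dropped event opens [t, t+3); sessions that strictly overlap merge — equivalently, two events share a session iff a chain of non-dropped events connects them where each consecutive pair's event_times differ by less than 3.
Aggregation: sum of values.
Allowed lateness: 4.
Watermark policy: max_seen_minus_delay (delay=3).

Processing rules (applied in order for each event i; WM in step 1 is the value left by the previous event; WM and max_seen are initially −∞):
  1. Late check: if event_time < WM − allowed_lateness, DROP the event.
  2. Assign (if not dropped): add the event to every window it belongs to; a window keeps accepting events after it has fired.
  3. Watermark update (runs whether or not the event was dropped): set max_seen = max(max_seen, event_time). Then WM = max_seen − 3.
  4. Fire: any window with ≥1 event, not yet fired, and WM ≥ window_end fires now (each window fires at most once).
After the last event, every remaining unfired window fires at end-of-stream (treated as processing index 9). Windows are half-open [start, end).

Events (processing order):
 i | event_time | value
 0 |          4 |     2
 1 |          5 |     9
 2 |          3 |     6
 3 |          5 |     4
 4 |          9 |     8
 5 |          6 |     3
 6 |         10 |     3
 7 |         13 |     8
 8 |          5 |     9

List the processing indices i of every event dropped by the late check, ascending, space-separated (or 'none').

i=0 t=4 v=2: → [4,7); WM=1
i=1 t=5 v=9: → [4,8); WM=2
i=2 t=3 v=6: → [3,8); WM=2
i=3 t=5 v=4: → [3,8); WM=2
i=4 t=9 v=8: → [9,12); WM=6
i=5 t=6 v=3: → [3,9); WM=6
i=6 t=10 v=3: → [9,13); WM=7
i=7 t=13 v=8: → [13,16); WM=10
i=8 t=5 v=9: DROP (t<10-4); WM=10

8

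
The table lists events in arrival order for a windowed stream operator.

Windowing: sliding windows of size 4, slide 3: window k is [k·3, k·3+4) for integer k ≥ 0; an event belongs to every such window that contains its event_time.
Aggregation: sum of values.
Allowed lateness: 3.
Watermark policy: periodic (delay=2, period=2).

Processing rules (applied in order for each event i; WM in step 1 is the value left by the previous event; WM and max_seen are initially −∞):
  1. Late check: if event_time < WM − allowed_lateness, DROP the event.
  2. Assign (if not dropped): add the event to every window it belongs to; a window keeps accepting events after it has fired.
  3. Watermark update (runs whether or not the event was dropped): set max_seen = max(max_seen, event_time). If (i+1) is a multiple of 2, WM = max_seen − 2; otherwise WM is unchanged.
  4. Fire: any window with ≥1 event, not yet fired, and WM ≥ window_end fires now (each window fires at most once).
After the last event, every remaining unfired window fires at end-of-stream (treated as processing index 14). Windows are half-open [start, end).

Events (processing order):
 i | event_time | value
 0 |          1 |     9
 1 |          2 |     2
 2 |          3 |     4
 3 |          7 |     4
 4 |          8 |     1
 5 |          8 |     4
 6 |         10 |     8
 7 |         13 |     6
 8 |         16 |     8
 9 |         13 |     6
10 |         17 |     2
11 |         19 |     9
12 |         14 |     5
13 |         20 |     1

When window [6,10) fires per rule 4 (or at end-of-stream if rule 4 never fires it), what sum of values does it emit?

9

i=0 t=1 v=9: → [0,4); WM=−∞
i=1 t=2 v=2: → [0,4); WM=0
i=2 t=3 v=4: → [3,7),[0,4); WM=0
i=3 t=7 v=4: → [6,10); WM=5; [0,4) fires=15
i=4 t=8 v=1: → [6,10); WM=5
i=5 t=8 v=4: → [6,10); WM=6
i=6 t=10 v=8: → [9,13); WM=6
i=7 t=13 v=6: → [12,16); WM=11; [3,7) fires=4 [6,10) fires=9
i=8 t=16 v=8: → [15,19); WM=11
i=9 t=13 v=6: → [12,16); WM=14; [9,13) fires=8
i=10 t=17 v=2: → [15,19); WM=14
i=11 t=19 v=9: → [18,22); WM=17; [12,16) fires=12
i=12 t=14 v=5: → [12,16); WM=17
i=13 t=20 v=1: → [18,22); WM=18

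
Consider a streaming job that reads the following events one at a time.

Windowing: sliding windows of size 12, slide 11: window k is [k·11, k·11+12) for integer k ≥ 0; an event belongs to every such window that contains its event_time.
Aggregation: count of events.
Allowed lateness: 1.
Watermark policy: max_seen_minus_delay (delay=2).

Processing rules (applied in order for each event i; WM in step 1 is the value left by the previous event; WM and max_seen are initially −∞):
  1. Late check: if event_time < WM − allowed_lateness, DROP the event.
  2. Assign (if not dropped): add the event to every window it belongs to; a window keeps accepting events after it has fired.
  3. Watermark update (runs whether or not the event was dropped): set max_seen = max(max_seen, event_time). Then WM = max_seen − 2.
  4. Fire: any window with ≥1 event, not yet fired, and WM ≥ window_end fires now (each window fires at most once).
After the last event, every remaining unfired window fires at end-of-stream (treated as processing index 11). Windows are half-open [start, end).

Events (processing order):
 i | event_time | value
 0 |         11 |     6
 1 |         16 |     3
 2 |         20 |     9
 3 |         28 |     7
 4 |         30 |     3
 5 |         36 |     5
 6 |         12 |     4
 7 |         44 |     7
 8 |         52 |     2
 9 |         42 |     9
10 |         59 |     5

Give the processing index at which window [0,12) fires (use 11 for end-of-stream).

i=0 t=11 v=6: → [11,23),[0,12); WM=9
i=1 t=16 v=3: → [11,23); WM=14; [0,12) fires=1
i=2 t=20 v=9: → [11,23); WM=18
i=3 t=28 v=7: → [22,34); WM=26; [11,23) fires=3
i=4 t=30 v=3: → [22,34); WM=28
i=5 t=36 v=5: → [33,45); WM=34; [22,34) fires=2
i=6 t=12 v=4: DROP (t<34-1); WM=34
i=7 t=44 v=7: → [44,56),[33,45); WM=42
i=8 t=52 v=2: → [44,56); WM=50; [33,45) fires=2
i=9 t=42 v=9: DROP (t<50-1); WM=50
i=10 t=59 v=5: → [55,67); WM=57; [44,56) fires=2

1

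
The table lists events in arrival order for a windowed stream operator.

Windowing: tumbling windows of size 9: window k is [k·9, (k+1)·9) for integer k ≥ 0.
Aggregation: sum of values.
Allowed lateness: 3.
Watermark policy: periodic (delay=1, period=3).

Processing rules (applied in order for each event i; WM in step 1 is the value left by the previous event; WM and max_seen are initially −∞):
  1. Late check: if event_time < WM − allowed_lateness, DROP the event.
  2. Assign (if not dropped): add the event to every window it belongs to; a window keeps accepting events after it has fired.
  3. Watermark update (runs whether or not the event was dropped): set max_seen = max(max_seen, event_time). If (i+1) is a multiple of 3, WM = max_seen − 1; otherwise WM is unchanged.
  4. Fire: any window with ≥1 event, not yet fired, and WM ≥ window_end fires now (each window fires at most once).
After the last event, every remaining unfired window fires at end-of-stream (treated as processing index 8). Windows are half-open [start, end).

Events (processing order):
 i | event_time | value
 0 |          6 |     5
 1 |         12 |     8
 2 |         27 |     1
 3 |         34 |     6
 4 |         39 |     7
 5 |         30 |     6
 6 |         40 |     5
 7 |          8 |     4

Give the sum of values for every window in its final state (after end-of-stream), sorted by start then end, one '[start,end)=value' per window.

i=0 t=6 v=5: → [0,9); WM=−∞
i=1 t=12 v=8: → [9,18); WM=−∞
i=2 t=27 v=1: → [27,36); WM=26; [0,9) fires=5 [9,18) fires=8
i=3 t=34 v=6: → [27,36); WM=26
i=4 t=39 v=7: → [36,45); WM=26
i=5 t=30 v=6: → [27,36); WM=38; [27,36) fires=13
i=6 t=40 v=5: → [36,45); WM=38
i=7 t=8 v=4: DROP (t<38-3); WM=38

[0,9)=5 [9,18)=8 [27,36)=13 [36,45)=12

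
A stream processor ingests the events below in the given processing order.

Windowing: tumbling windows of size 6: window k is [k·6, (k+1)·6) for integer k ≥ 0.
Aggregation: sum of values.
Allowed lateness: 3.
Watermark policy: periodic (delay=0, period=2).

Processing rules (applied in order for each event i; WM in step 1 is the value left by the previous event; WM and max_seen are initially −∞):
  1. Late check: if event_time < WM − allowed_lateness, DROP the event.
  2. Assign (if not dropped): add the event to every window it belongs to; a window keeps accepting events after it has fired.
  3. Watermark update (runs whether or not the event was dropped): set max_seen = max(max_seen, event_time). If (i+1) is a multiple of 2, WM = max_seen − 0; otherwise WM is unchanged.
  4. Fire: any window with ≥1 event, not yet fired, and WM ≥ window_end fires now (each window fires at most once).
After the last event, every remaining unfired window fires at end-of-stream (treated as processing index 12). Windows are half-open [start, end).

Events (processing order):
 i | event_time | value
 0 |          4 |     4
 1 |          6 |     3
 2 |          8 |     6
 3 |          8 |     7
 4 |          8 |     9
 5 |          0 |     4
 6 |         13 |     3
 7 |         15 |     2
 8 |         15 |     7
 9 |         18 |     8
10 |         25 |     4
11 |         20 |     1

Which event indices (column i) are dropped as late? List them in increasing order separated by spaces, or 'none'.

5

i=0 t=4 v=4: → [0,6); WM=−∞
i=1 t=6 v=3: → [6,12); WM=6; [0,6) fires=4
i=2 t=8 v=6: → [6,12); WM=6
i=3 t=8 v=7: → [6,12); WM=8
i=4 t=8 v=9: → [6,12); WM=8
i=5 t=0 v=4: DROP (t<8-3); WM=8
i=6 t=13 v=3: → [12,18); WM=8
i=7 t=15 v=2: → [12,18); WM=15; [6,12) fires=25
i=8 t=15 v=7: → [12,18); WM=15
i=9 t=18 v=8: → [18,24); WM=18; [12,18) fires=12
i=10 t=25 v=4: → [24,30); WM=18
i=11 t=20 v=1: → [18,24); WM=25; [18,24) fires=9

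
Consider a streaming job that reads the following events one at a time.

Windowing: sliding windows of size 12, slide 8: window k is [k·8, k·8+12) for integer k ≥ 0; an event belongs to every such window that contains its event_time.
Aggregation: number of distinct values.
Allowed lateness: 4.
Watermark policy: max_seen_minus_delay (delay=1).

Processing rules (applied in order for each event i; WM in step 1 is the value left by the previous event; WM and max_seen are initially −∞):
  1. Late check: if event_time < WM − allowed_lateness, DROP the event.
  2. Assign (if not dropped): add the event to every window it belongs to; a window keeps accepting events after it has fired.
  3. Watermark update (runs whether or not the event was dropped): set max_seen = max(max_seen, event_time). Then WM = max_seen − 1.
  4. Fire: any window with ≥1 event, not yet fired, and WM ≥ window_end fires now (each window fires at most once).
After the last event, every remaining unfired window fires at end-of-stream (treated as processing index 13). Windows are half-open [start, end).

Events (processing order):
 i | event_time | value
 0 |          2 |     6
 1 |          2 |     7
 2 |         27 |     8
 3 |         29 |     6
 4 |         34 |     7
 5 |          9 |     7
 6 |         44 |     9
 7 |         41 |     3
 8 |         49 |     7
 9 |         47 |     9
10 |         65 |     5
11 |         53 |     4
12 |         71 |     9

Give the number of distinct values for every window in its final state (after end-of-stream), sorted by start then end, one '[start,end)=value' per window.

[0,12)=2 [16,28)=1 [24,36)=3 [32,44)=2 [40,52)=3 [48,60)=1 [56,68)=1 [64,76)=2

i=0 t=2 v=6: → [0,12); WM=1
i=1 t=2 v=7: → [0,12); WM=1
i=2 t=27 v=8: → [24,36),[16,28); WM=26; [0,12) fires=2
i=3 t=29 v=6: → [24,36); WM=28; [16,28) fires=1
i=4 t=34 v=7: → [32,44),[24,36); WM=33
i=5 t=9 v=7: DROP (t<33-4); WM=33
i=6 t=44 v=9: → [40,52); WM=43; [24,36) fires=3
i=7 t=41 v=3: → [40,52),[32,44); WM=43
i=8 t=49 v=7: → [48,60),[40,52); WM=48; [32,44) fires=2
i=9 t=47 v=9: → [40,52); WM=48
i=10 t=65 v=5: → [64,76),[56,68); WM=64; [40,52) fires=3 [48,60) fires=1
i=11 t=53 v=4: DROP (t<64-4); WM=64
i=12 t=71 v=9: → [64,76); WM=70; [56,68) fires=1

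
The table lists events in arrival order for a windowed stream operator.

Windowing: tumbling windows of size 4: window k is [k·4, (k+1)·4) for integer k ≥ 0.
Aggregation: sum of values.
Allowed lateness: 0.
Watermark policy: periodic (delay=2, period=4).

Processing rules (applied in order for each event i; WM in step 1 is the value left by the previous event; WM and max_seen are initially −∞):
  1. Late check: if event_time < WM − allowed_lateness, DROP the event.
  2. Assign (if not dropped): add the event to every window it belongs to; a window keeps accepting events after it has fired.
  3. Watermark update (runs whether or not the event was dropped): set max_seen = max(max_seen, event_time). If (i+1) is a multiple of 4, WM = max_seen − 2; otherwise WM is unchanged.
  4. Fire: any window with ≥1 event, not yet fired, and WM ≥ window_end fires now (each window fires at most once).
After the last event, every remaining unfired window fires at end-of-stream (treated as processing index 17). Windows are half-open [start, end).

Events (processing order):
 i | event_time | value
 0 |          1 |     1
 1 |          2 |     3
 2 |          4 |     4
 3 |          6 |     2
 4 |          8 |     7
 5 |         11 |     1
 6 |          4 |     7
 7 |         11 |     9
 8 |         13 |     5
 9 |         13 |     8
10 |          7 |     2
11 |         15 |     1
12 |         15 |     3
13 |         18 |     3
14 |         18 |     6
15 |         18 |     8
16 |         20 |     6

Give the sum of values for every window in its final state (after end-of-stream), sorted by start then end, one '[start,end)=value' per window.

[0,4)=4 [4,8)=13 [8,12)=17 [12,16)=17 [16,20)=17 [20,24)=6

i=0 t=1 v=1: → [0,4); WM=−∞
i=1 t=2 v=3: → [0,4); WM=−∞
i=2 t=4 v=4: → [4,8); WM=−∞
i=3 t=6 v=2: → [4,8); WM=4; [0,4) fires=4
i=4 t=8 v=7: → [8,12); WM=4
i=5 t=11 v=1: → [8,12); WM=4
i=6 t=4 v=7: → [4,8); WM=4
i=7 t=11 v=9: → [8,12); WM=9; [4,8) fires=13
i=8 t=13 v=5: → [12,16); WM=9
i=9 t=13 v=8: → [12,16); WM=9
i=10 t=7 v=2: DROP (t<9-0); WM=9
i=11 t=15 v=1: → [12,16); WM=13; [8,12) fires=17
i=12 t=15 v=3: → [12,16); WM=13
i=13 t=18 v=3: → [16,20); WM=13
i=14 t=18 v=6: → [16,20); WM=13
i=15 t=18 v=8: → [16,20); WM=16; [12,16) fires=17
i=16 t=20 v=6: → [20,24); WM=16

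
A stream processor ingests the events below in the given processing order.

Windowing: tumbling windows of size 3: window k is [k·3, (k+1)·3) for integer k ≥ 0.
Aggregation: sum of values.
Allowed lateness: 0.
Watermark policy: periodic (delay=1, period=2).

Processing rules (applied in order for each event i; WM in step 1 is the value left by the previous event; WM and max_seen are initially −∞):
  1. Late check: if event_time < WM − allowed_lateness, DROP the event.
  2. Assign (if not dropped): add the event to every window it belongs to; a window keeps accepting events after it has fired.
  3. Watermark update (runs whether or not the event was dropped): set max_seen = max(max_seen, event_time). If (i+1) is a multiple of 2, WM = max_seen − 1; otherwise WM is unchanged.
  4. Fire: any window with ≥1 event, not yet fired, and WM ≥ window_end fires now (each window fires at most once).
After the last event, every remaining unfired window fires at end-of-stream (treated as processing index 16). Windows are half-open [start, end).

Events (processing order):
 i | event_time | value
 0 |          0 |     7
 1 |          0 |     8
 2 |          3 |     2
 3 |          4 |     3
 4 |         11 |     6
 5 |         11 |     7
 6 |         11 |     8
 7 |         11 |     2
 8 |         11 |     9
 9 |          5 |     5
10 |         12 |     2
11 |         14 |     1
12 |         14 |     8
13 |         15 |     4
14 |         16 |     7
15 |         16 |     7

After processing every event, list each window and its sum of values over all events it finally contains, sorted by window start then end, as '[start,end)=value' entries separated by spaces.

i=0 t=0 v=7: → [0,3); WM=−∞
i=1 t=0 v=8: → [0,3); WM=-1
i=2 t=3 v=2: → [3,6); WM=-1
i=3 t=4 v=3: → [3,6); WM=3; [0,3) fires=15
i=4 t=11 v=6: → [9,12); WM=3
i=5 t=11 v=7: → [9,12); WM=10; [3,6) fires=5
i=6 t=11 v=8: → [9,12); WM=10
i=7 t=11 v=2: → [9,12); WM=10
i=8 t=11 v=9: → [9,12); WM=10
i=9 t=5 v=5: DROP (t<10-0); WM=10
i=10 t=12 v=2: → [12,15); WM=10
i=11 t=14 v=1: → [12,15); WM=13; [9,12) fires=32
i=12 t=14 v=8: → [12,15); WM=13
i=13 t=15 v=4: → [15,18); WM=14
i=14 t=16 v=7: → [15,18); WM=14
i=15 t=16 v=7: → [15,18); WM=15; [12,15) fires=11

[0,3)=15 [3,6)=5 [9,12)=32 [12,15)=11 [15,18)=18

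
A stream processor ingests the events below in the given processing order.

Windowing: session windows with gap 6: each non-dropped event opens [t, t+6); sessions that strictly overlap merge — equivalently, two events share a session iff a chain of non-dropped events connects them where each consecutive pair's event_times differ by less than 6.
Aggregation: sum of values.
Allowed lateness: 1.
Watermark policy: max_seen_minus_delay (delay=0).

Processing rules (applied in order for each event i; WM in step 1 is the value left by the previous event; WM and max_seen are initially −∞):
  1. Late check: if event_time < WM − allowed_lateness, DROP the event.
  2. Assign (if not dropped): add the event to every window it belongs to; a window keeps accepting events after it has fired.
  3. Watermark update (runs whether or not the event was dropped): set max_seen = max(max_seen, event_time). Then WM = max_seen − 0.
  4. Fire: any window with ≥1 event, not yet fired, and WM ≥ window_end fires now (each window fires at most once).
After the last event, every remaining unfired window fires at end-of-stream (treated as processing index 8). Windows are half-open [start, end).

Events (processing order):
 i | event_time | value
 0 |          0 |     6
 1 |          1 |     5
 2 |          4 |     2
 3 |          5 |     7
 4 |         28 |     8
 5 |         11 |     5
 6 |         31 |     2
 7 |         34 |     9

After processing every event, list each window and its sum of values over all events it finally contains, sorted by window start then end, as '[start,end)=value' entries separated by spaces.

i=0 t=0 v=6: → [0,6); WM=0
i=1 t=1 v=5: → [0,7); WM=1
i=2 t=4 v=2: → [0,10); WM=4
i=3 t=5 v=7: → [0,11); WM=5
i=4 t=28 v=8: → [28,34); WM=28
i=5 t=11 v=5: DROP (t<28-1); WM=28
i=6 t=31 v=2: → [28,37); WM=31
i=7 t=34 v=9: → [28,40); WM=34

[0,11)=20 [28,40)=19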